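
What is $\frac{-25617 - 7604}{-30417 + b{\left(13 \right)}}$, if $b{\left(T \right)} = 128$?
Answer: $\frac{33221}{30289} \approx 1.0968$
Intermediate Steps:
$\frac{-25617 - 7604}{-30417 + b{\left(13 \right)}} = \frac{-25617 - 7604}{-30417 + 128} = - \frac{33221}{-30289} = \left(-33221\right) \left(- \frac{1}{30289}\right) = \frac{33221}{30289}$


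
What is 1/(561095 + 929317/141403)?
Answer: 141403/79341445602 ≈ 1.7822e-6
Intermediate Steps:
1/(561095 + 929317/141403) = 1/(79341445602/141403) = 141403/79341445602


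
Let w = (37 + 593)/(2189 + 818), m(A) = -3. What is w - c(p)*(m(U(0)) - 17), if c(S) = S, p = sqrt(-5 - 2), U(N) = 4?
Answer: 630/3007 + 20*I*sqrt(7) ≈ 0.20951 + 52.915*I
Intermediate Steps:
p = I*sqrt(7) (p = sqrt(-7) = I*sqrt(7) ≈ 2.6458*I)
w = 630/3007 ≈ 0.20951
w - c(p)*(m(U(0)) - 17) = 630/3007 - I*sqrt(7)*(-3 - 17) = 630/3007 - I*sqrt(7)*(-20) = 630/3007 - (-20)*I*sqrt(7) = 630/3007 + 20*I*sqrt(7)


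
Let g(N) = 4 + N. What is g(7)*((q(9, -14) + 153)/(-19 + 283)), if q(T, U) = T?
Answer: 27/4 ≈ 6.7500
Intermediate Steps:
g(7)*((q(9, -14) + 153)/(-19 + 283)) = (4 + 7)*((9 + 153)/(-19 + 283)) = 11*(162/264) = 11*(162*(1/264)) = 11*(27/44) = 27/4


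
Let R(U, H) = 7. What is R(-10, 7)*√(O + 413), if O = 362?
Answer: 35*√31 ≈ 194.87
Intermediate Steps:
R(-10, 7)*√(O + 413) = 7*√(362 + 413) = 7*√775 = 7*(5*√31) = 35*√31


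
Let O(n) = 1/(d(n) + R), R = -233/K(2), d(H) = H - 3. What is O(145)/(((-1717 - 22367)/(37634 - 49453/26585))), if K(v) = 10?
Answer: -333483479/25333473906 ≈ -0.013164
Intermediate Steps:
d(H) = -3 + H
R = -233/10 ≈ -23.300
O(n) = 1/(-263/10 + n) (O(n) = 1/((-3 + n) - 233/10) = 1/(-263/10 + n))
O(145)/(((-1717 - 22367)/(37634 - 49453/26585))) = (10/(-263 + 10*145))/(((-1717 - 22367)/(37634 - 49453/26585))) = (10/(-263 + 1450))/((-24084/(37634 - 49453*1/26585))) = (10/1187)/((-24084/(37634 - 49453/26585))) = (10*(1/1187))/((-24084/1000450437/26585)) = 10/(1187*((-24084*26585/1000450437))) = 10/(1187*(-213424380/333483479)) = (10/1187)*(-333483479/213424380) = -333483479/25333473906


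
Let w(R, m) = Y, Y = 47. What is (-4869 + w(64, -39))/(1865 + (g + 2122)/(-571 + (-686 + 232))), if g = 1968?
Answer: -988510/381507 ≈ -2.5911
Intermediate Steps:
w(R, m) = 47
(-4869 + w(64, -39))/(1865 + (g + 2122)/(-571 + (-686 + 232))) = (-4869 + 47)/(1865 + (1968 + 2122)/(-571 + (-686 + 232))) = -4822/(1865 + 4090/(-571 - 454)) = -4822/(1865 + 4090/(-1025)) = -4822/(1865 + 4090*(-1/1025)) = -4822/(1865 - 818/205) = -4822/381507/205 = -4822*205/381507 = -988510/381507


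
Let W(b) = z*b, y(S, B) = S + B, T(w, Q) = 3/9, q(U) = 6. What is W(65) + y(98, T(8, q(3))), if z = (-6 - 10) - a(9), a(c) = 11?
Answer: -4970/3 ≈ -1656.7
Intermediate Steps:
T(w, Q) = ⅓ (T(w, Q) = 3*(⅑) = ⅓)
y(S, B) = B + S
z = -27 (z = (-6 - 10) - 1*11 = -16 - 11 = -27)
W(b) = -27*b
W(65) + y(98, T(8, q(3))) = -27*65 + (⅓ + 98) = -1755 + 295/3 = -4970/3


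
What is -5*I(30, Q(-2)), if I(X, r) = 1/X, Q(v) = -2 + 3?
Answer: -1/6 ≈ -0.16667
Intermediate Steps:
Q(v) = 1
-5*I(30, Q(-2)) = -5/30 = -5*1/30 = -1/6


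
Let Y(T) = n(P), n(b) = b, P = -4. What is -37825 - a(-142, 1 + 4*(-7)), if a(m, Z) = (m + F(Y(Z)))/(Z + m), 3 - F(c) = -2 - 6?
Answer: -6392556/169 ≈ -37826.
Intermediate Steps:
Y(T) = -4
F(c) = 11 (F(c) = 3 - (-2 - 6) = 3 - 1*(-8) = 3 + 8 = 11)
a(m, Z) = (11 + m)/(Z + m) (a(m, Z) = (m + 11)/(Z + m) = (11 + m)/(Z + m))
-37825 - a(-142, 1 + 4*(-7)) = -37825 - (11 - 142)/((1 + 4*(-7)) - 142) = -37825 - (-131)/((1 - 28) - 142) = -37825 - (-131)/(-27 - 142) = -37825 - (-131)/(-169) = -37825 - (-1)*(-131)/169 = -37825 - 1*131/169 = -37825 - 131/169 = -6392556/169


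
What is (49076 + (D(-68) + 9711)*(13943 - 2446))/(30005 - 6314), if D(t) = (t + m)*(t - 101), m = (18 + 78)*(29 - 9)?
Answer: -3486726593/23691 ≈ -1.4718e+5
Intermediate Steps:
m = 1920 (m = 96*20 = 1920)
D(t) = (-101 + t)*(1920 + t) (D(t) = (t + 1920)*(t - 101) = (1920 + t)*(-101 + t) = (-101 + t)*(1920 + t))
(49076 + (D(-68) + 9711)*(13943 - 2446))/(30005 - 6314) = (49076 + ((-193920 + (-68)² + 1819*(-68)) + 9711)*(13943 - 2446))/(30005 - 6314) = (49076 + ((-193920 + 4624 - 123692) + 9711)*11497)/23691 = (49076 + (-312988 + 9711)*11497)*(1/23691) = (49076 - 303277*11497)*(1/23691) = (49076 - 3486775669)*(1/23691) = -3486726593*1/23691 = -3486726593/23691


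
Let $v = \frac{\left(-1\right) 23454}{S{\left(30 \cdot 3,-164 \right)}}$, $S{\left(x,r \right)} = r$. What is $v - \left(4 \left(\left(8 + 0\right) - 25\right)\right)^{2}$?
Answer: $- \frac{367441}{82} \approx -4481.0$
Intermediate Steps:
$v = \frac{11727}{82}$ ($v = \frac{\left(-1\right) 23454}{-164} = \left(-23454\right) \left(- \frac{1}{164}\right) = \frac{11727}{82} \approx 143.01$)
$v - \left(4 \left(\left(8 + 0\right) - 25\right)\right)^{2} = \frac{11727}{82} - \left(4 \left(\left(8 + 0\right) - 25\right)\right)^{2} = \frac{11727}{82} - \left(4 \left(8 - 25\right)\right)^{2} = \frac{11727}{82} - \left(4 \left(-17\right)\right)^{2} = \frac{11727}{82} - \left(-68\right)^{2} = \frac{11727}{82} - 4624 = - \frac{367441}{82}$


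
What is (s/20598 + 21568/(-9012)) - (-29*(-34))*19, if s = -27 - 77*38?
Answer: -96612440369/5156366 ≈ -18737.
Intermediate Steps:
s = -2953 (s = -27 - 2926 = -2953)
(s/20598 + 21568/(-9012)) - (-29*(-34))*19 = (-2953/20598 + 21568/(-9012)) - (-29*(-34))*19 = (-2953*1/20598 + 21568*(-1/9012)) - 986*19 = (-2953/20598 - 5392/2253) - 1*18734 = -13079725/5156366 - 18734 = -96612440369/5156366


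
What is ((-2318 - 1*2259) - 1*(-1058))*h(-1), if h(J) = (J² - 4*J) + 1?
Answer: -21114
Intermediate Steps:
h(J) = 1 + J² - 4*J
((-2318 - 1*2259) - 1*(-1058))*h(-1) = ((-2318 - 1*2259) - 1*(-1058))*(1 + (-1)² - 4*(-1)) = ((-2318 - 2259) + 1058)*(1 + 1 + 4) = (-4577 + 1058)*6 = -3519*6 = -21114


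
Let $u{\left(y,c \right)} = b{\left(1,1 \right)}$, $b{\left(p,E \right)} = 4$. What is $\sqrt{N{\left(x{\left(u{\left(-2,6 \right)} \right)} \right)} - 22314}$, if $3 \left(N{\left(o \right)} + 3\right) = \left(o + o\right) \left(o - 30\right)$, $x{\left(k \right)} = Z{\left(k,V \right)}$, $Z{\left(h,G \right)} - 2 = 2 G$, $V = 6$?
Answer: $\frac{i \sqrt{202197}}{3} \approx 149.89 i$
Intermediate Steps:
$Z{\left(h,G \right)} = 2 + 2 G$
$u{\left(y,c \right)} = 4$
$x{\left(k \right)} = 14$ ($x{\left(k \right)} = 2 + 2 \cdot 6 = 2 + 12 = 14$)
$N{\left(o \right)} = -3 + \frac{2 o \left(-30 + o\right)}{3}$ ($N{\left(o \right)} = -3 + \frac{\left(o + o\right) \left(o - 30\right)}{3} = -3 + \frac{2 o \left(-30 + o\right)}{3}$)
$\sqrt{N{\left(x{\left(u{\left(-2,6 \right)} \right)} \right)} - 22314} = \sqrt{\left(-3 - 280 + \frac{2 \cdot 14^{2}}{3}\right) - 22314} = \sqrt{\left(-3 - 280 + \frac{2}{3} \cdot 196\right) - 22314} = \sqrt{\left(-3 - 280 + \frac{392}{3}\right) - 22314} = \sqrt{- \frac{457}{3} - 22314} = \sqrt{- \frac{67399}{3}} = \frac{i \sqrt{202197}}{3}$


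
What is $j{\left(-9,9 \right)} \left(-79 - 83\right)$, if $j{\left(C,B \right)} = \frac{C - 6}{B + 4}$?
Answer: $\frac{2430}{13} \approx 186.92$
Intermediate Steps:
$j{\left(C,B \right)} = \frac{-6 + C}{4 + B}$
$j{\left(-9,9 \right)} \left(-79 - 83\right) = \frac{-6 - 9}{4 + 9} \left(-79 - 83\right) = \frac{1}{13} \left(-15\right) \left(-162\right) = \left(- \frac{15}{13}\right) \left(-162\right) = \frac{2430}{13}$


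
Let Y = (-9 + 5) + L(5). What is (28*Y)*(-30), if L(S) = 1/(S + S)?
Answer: 3276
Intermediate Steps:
L(S) = 1/(2*S)
Y = -39/10 (Y = (-9 + 5) + (½)/5 = -4 + (½)*(⅕) = -4 + ⅒ = -39/10 ≈ -3.9000)
(28*Y)*(-30) = (28*(-39/10))*(-30) = -546/5*(-30) = 3276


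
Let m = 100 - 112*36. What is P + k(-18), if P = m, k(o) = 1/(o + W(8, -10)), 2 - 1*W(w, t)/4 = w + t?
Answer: -7865/2 ≈ -3932.5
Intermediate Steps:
W(w, t) = 8 - 4*t - 4*w (W(w, t) = 8 - 4*(w + t) = 8 - 4*(t + w) = 8 + (-4*t - 4*w) = 8 - 4*t - 4*w)
k(o) = 1/(16 + o) (k(o) = 1/(o + (8 - 4*(-10) - 4*8)) = 1/(o + (8 + 40 - 32)) = 1/(o + 16) = 1/(16 + o))
m = -3932 (m = 100 - 4032 = -3932)
P = -3932
P + k(-18) = -3932 + 1/(16 - 18) = -3932 + 1/(-2) = -3932 - ½ = -7865/2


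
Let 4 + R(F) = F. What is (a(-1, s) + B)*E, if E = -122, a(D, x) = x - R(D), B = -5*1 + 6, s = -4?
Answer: -244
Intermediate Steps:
B = 1 (B = -5 + 6 = 1)
R(F) = -4 + F
a(D, x) = 4 + x - D (a(D, x) = x - (-4 + D) = x + (4 - D) = 4 + x - D)
(a(-1, s) + B)*E = ((4 - 4 - 1*(-1)) + 1)*(-122) = ((4 - 4 + 1) + 1)*(-122) = (1 + 1)*(-122) = 2*(-122) = -244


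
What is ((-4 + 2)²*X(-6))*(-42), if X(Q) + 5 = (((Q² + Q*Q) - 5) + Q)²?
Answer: -624288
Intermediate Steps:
X(Q) = -5 + (-5 + Q + 2*Q²)² (X(Q) = -5 + (((Q² + Q*Q) - 5) + Q)² = -5 + (((Q² + Q²) - 5) + Q)² = -5 + ((2*Q² - 5) + Q)² = -5 + ((-5 + 2*Q²) + Q)² = -5 + (-5 + Q + 2*Q²)²)
((-4 + 2)²*X(-6))*(-42) = ((-4 + 2)²*(-5 + (-5 - 6 + 2*(-6)²)²))*(-42) = ((-2)²*(-5 + (-5 - 6 + 2*36)²))*(-42) = (4*(-5 + (-5 - 6 + 72)²))*(-42) = (4*(-5 + 61²))*(-42) = (4*(-5 + 3721))*(-42) = (4*3716)*(-42) = 14864*(-42) = -624288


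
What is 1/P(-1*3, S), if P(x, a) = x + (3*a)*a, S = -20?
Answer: 1/1197 ≈ 0.00083542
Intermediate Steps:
P(x, a) = x + 3*a²
1/P(-1*3, S) = 1/(-1*3 + 3*(-20)²) = 1/(-3 + 3*400) = 1/(-3 + 1200) = 1/1197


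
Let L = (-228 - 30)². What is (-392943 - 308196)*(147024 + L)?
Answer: -149754876732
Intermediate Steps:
L = 66564 (L = (-258)² = 66564)
(-392943 - 308196)*(147024 + L) = (-392943 - 308196)*(147024 + 66564) = -701139*213588 = -149754876732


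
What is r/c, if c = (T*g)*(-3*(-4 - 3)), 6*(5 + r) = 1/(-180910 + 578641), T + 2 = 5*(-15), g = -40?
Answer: -11931929/154351446480 ≈ -7.7304e-5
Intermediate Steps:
T = -77 (T = -2 + 5*(-15) = -2 - 75 = -77)
r = -11931929/2386386 (r = -5 + 1/(6*(-180910 + 578641)) = -5 + (1/6)/397731 = -5 + (1/6)*(1/397731) = -5 + 1/2386386 = -11931929/2386386 ≈ -5.0000)
c = 64680 (c = (-77*(-40))*(-3*(-4 - 3)) = 3080*(-3*(-7)) = 3080*21 = 64680)
r/c = -11931929/2386386/64680 = -11931929/2386386*1/64680 = -11931929/154351446480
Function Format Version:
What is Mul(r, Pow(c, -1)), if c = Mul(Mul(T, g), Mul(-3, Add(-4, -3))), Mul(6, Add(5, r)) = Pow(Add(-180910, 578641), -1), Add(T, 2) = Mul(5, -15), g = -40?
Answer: Rational(-11931929, 154351446480) ≈ -7.7304e-5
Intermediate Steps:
T = -77 (T = Add(-2, Mul(5, -15)) = Add(-2, -75) = -77)
r = Rational(-11931929, 2386386) (r = Add(-5, Mul(Rational(1, 6), Pow(Add(-180910, 578641), -1))) = Add(-5, Mul(Rational(1, 6), Pow(397731, -1))) = Add(-5, Mul(Rational(1, 6), Rational(1, 397731))) = Add(-5, Rational(1, 2386386)) = Rational(-11931929, 2386386) ≈ -5.0000)
c = 64680 (c = Mul(Mul(-77, -40), Mul(-3, Add(-4, -3))) = Mul(3080, Mul(-3, -7)) = Mul(3080, 21) = 64680)
Mul(r, Pow(c, -1)) = Mul(Rational(-11931929, 2386386), Pow(64680, -1)) = Mul(Rational(-11931929, 2386386), Rational(1, 64680)) = Rational(-11931929, 154351446480)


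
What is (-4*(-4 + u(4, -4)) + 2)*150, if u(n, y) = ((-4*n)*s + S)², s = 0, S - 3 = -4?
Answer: 2100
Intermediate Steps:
S = -1 (S = 3 - 4 = -1)
u(n, y) = 1 (u(n, y) = (-4*n*0 - 1)² = (0 - 1)² = (-1)² = 1)
(-4*(-4 + u(4, -4)) + 2)*150 = (-4*(-4 + 1) + 2)*150 = (-4*(-3) + 2)*150 = (12 + 2)*150 = 14*150 = 2100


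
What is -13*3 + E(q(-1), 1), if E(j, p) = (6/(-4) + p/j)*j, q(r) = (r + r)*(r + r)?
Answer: -44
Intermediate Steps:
q(r) = 4*r² (q(r) = (2*r)*(2*r) = 4*r²)
E(j, p) = j*(-3/2 + p/j) (E(j, p) = (6*(-¼) + p/j)*j = (-3/2 + p/j)*j = j*(-3/2 + p/j))
-13*3 + E(q(-1), 1) = -13*3 + (1 - 6*(-1)²) = -39 + (1 - 6) = -39 - 5 = -44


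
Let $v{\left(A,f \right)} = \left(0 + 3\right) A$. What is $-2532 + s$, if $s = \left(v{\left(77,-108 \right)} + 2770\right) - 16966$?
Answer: $-16497$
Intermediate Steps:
$v{\left(A,f \right)} = 3 A$
$s = -13965$ ($s = \left(3 \cdot 77 + 2770\right) - 16966 = \left(231 + 2770\right) - 16966 = 3001 - 16966 = -13965$)
$-2532 + s = -2532 - 13965 = -16497$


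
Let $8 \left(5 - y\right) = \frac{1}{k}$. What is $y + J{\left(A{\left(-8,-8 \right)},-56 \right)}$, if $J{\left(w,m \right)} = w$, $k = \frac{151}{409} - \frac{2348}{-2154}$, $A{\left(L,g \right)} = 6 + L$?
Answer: $\frac{14986539}{5142344} \approx 2.9143$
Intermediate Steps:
$k = \frac{642793}{440493}$ ($k = 151 \cdot \frac{1}{409} - - \frac{1174}{1077} = \frac{151}{409} + \frac{1174}{1077} = \frac{642793}{440493} \approx 1.4593$)
$y = \frac{25271227}{5142344}$ ($y = 5 - \frac{1}{8 \cdot \frac{642793}{440493}} = 5 - \frac{440493}{5142344} = \frac{25271227}{5142344} \approx 4.9143$)
$y + J{\left(A{\left(-8,-8 \right)},-56 \right)} = \frac{25271227}{5142344} + \left(6 - 8\right) = \frac{25271227}{5142344} - 2 = \frac{14986539}{5142344}$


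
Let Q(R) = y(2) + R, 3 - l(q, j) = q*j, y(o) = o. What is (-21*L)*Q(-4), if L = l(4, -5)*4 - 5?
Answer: 3654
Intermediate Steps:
l(q, j) = 3 - j*q (l(q, j) = 3 - q*j = 3 - j*q)
Q(R) = 2 + R
L = 87 (L = (3 - 1*(-5)*4)*4 - 5 = (3 + 20)*4 - 5 = 23*4 - 5 = 92 - 5 = 87)
(-21*L)*Q(-4) = (-21*87)*(2 - 4) = -1827*(-2) = 3654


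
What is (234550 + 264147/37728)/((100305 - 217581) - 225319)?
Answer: -2949788849/4308474720 ≈ -0.68465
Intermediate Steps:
(234550 + 264147/37728)/((100305 - 217581) - 225319) = (234550 + 264147*(1/37728))/(-117276 - 225319) = (234550 + 88049/12576)/(-342595) = (2949788849/12576)*(-1/342595) = -2949788849/4308474720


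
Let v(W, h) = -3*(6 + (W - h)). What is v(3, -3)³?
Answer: -46656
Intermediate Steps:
v(W, h) = -18 - 3*W + 3*h (v(W, h) = -3*(6 + W - h) = -18 - 3*W + 3*h)
v(3, -3)³ = (-18 - 3*3 + 3*(-3))³ = (-18 - 9 - 9)³ = (-36)³ = -46656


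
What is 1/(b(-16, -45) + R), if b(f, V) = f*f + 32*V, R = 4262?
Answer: 1/3078 ≈ 0.00032489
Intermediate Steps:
b(f, V) = f² + 32*V
1/(b(-16, -45) + R) = 1/(((-16)² + 32*(-45)) + 4262) = 1/((256 - 1440) + 4262) = 1/(-1184 + 4262) = 1/3078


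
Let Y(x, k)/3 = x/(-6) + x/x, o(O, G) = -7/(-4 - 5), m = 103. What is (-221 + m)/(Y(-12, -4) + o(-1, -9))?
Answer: -531/44 ≈ -12.068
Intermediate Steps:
o(O, G) = 7/9 (o(O, G) = -7/(-9) = -⅑*(-7) = 7/9)
Y(x, k) = 3 - x/2 (Y(x, k) = 3*(x/(-6) + x/x) = 3*(x*(-⅙) + 1) = 3*(-x/6 + 1) = 3*(1 - x/6) = 3 - x/2)
(-221 + m)/(Y(-12, -4) + o(-1, -9)) = (-221 + 103)/((3 - ½*(-12)) + 7/9) = -118/((3 + 6) + 7/9) = -118/(9 + 7/9) = -118/88/9 = -118*9/88 = -531/44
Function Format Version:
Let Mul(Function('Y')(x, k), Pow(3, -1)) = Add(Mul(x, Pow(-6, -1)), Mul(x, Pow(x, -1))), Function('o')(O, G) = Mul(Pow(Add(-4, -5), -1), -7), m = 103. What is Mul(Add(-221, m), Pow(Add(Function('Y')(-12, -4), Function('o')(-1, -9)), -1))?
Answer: Rational(-531, 44) ≈ -12.068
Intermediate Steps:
Function('o')(O, G) = Rational(7, 9) (Function('o')(O, G) = Mul(Pow(-9, -1), -7) = Mul(Rational(-1, 9), -7) = Rational(7, 9))
Function('Y')(x, k) = Add(3, Mul(Rational(-1, 2), x)) (Function('Y')(x, k) = Mul(3, Add(Mul(x, Pow(-6, -1)), Mul(x, Pow(x, -1)))) = Mul(3, Add(Mul(x, Rational(-1, 6)), 1)) = Mul(3, Add(Mul(Rational(-1, 6), x), 1)) = Mul(3, Add(1, Mul(Rational(-1, 6), x))) = Add(3, Mul(Rational(-1, 2), x)))
Mul(Add(-221, m), Pow(Add(Function('Y')(-12, -4), Function('o')(-1, -9)), -1)) = Mul(Add(-221, 103), Pow(Add(Add(3, Mul(Rational(-1, 2), -12)), Rational(7, 9)), -1)) = Mul(-118, Pow(Add(Add(3, 6), Rational(7, 9)), -1)) = Mul(-118, Pow(Add(9, Rational(7, 9)), -1)) = Mul(-118, Pow(Rational(88, 9), -1)) = Mul(-118, Rational(9, 88)) = Rational(-531, 44)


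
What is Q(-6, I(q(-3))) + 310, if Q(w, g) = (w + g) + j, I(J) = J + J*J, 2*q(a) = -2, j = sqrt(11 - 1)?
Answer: 304 + sqrt(10) ≈ 307.16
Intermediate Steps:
j = sqrt(10) ≈ 3.1623
q(a) = -1 (q(a) = (1/2)*(-2) = -1)
I(J) = J + J**2
Q(w, g) = g + w + sqrt(10) (Q(w, g) = (w + g) + sqrt(10) = (g + w) + sqrt(10) = g + w + sqrt(10))
Q(-6, I(q(-3))) + 310 = (-(1 - 1) - 6 + sqrt(10)) + 310 = (-1*0 - 6 + sqrt(10)) + 310 = (0 - 6 + sqrt(10)) + 310 = (-6 + sqrt(10)) + 310 = 304 + sqrt(10)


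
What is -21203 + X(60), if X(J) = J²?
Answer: -17603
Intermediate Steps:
-21203 + X(60) = -21203 + 60² = -21203 + 3600 = -17603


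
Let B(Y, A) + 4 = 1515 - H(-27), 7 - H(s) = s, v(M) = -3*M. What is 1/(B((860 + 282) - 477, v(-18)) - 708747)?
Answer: -1/707270 ≈ -1.4139e-6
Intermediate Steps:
H(s) = 7 - s
B(Y, A) = 1477 (B(Y, A) = -4 + (1515 - (7 - 1*(-27))) = -4 + (1515 - (7 + 27)) = -4 + (1515 - 1*34) = -4 + (1515 - 34) = -4 + 1481 = 1477)
1/(B((860 + 282) - 477, v(-18)) - 708747) = 1/(1477 - 708747) = 1/(-707270) = -1/707270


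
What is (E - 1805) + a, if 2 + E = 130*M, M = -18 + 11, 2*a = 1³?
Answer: -5433/2 ≈ -2716.5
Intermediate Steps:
a = ½ (a = (½)*1³ = (½)*1 = ½ ≈ 0.50000)
M = -7
E = -912 (E = -2 + 130*(-7) = -2 - 910 = -912)
(E - 1805) + a = (-912 - 1805) + ½ = -2717 + ½ = -5433/2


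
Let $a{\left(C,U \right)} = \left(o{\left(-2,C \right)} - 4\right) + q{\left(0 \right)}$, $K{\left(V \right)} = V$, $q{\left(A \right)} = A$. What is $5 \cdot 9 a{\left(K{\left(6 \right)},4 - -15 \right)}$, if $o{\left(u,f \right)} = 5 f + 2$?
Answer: $1260$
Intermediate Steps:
$o{\left(u,f \right)} = 2 + 5 f$
$a{\left(C,U \right)} = -2 + 5 C$ ($a{\left(C,U \right)} = \left(\left(2 + 5 C\right) - 4\right) + 0 = \left(-2 + 5 C\right) + 0 = -2 + 5 C$)
$5 \cdot 9 a{\left(K{\left(6 \right)},4 - -15 \right)} = 5 \cdot 9 \left(-2 + 5 \cdot 6\right) = 45 \left(-2 + 30\right) = 45 \cdot 28 = 1260$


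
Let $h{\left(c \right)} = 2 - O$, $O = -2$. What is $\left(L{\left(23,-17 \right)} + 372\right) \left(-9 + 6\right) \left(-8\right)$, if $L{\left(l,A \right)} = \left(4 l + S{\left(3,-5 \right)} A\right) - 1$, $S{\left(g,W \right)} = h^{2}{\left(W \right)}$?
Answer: $4584$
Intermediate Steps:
$h{\left(c \right)} = 4$ ($h{\left(c \right)} = 2 - -2 = 2 + 2 = 4$)
$S{\left(g,W \right)} = 16$ ($S{\left(g,W \right)} = 4^{2} = 16$)
$L{\left(l,A \right)} = -1 + 4 l + 16 A$ ($L{\left(l,A \right)} = \left(4 l + 16 A\right) - 1 = -1 + 4 l + 16 A$)
$\left(L{\left(23,-17 \right)} + 372\right) \left(-9 + 6\right) \left(-8\right) = \left(\left(-1 + 4 \cdot 23 + 16 \left(-17\right)\right) + 372\right) \left(-9 + 6\right) \left(-8\right) = \left(\left(-1 + 92 - 272\right) + 372\right) \left(\left(-3\right) \left(-8\right)\right) = \left(-181 + 372\right) 24 = 191 \cdot 24 = 4584$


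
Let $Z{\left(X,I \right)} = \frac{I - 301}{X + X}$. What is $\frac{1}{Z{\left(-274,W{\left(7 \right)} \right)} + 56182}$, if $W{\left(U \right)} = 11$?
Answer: $\frac{274}{15394013} \approx 1.7799 \cdot 10^{-5}$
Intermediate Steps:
$Z{\left(X,I \right)} = \frac{-301 + I}{2 X}$
$\frac{1}{Z{\left(-274,W{\left(7 \right)} \right)} + 56182} = \frac{1}{\frac{-301 + 11}{2 \left(-274\right)} + 56182} = \frac{1}{\frac{1}{2} \left(- \frac{1}{274}\right) \left(-290\right) + 56182} = \frac{1}{\frac{145}{274} + 56182} = \frac{1}{\frac{15394013}{274}} = \frac{274}{15394013}$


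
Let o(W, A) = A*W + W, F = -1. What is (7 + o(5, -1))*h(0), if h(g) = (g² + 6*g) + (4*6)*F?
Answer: -168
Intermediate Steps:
o(W, A) = W + A*W
h(g) = -24 + g² + 6*g (h(g) = (g² + 6*g) + (4*6)*(-1) = (g² + 6*g) + 24*(-1) = (g² + 6*g) - 24 = -24 + g² + 6*g)
(7 + o(5, -1))*h(0) = (7 + 5*(1 - 1))*(-24 + 0² + 6*0) = (7 + 5*0)*(-24 + 0 + 0) = (7 + 0)*(-24) = 7*(-24) = -168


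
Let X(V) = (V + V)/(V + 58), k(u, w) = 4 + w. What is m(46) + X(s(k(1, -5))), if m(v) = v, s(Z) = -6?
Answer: 595/13 ≈ 45.769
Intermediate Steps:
X(V) = 2*V/(58 + V) (X(V) = (2*V)/(58 + V) = 2*V/(58 + V))
m(46) + X(s(k(1, -5))) = 46 + 2*(-6)/(58 - 6) = 46 + 2*(-6)/52 = 46 + 2*(-6)*(1/52) = 46 - 3/13 = 595/13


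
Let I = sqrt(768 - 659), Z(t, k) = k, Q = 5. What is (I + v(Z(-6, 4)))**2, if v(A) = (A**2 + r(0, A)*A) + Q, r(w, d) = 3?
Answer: (33 + sqrt(109))**2 ≈ 1887.1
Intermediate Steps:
v(A) = 5 + A**2 + 3*A (v(A) = (A**2 + 3*A) + 5 = 5 + A**2 + 3*A)
I = sqrt(109) ≈ 10.440
(I + v(Z(-6, 4)))**2 = (sqrt(109) + (5 + 4**2 + 3*4))**2 = (sqrt(109) + (5 + 16 + 12))**2 = (sqrt(109) + 33)**2 = (33 + sqrt(109))**2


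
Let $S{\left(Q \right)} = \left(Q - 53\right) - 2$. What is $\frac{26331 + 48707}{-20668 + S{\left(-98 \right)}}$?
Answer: $- \frac{75038}{20821} \approx -3.604$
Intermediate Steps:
$S{\left(Q \right)} = -55 + Q$ ($S{\left(Q \right)} = \left(-53 + Q\right) - 2 = -55 + Q$)
$\frac{26331 + 48707}{-20668 + S{\left(-98 \right)}} = \frac{26331 + 48707}{-20668 - 153} = \frac{75038}{-20668 - 153} = \frac{75038}{-20821} = 75038 \left(- \frac{1}{20821}\right) = - \frac{75038}{20821}$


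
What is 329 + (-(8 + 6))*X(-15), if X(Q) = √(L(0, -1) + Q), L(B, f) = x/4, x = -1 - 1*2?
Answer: 329 - 21*I*√7 ≈ 329.0 - 55.561*I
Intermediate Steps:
x = -3 (x = -1 - 2 = -3)
L(B, f) = -¾ (L(B, f) = -3/4 = -3*¼ = -¾)
X(Q) = √(-¾ + Q)
329 + (-(8 + 6))*X(-15) = 329 + (-(8 + 6))*(√(-3 + 4*(-15))/2) = 329 + (-1*14)*(√(-3 - 60)/2) = 329 - 7*√(-63) = 329 - 7*3*I*√7 = 329 - 21*I*√7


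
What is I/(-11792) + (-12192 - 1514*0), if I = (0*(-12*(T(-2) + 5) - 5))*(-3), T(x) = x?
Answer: -12192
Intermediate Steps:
I = 0 (I = (0*(-12*(-2 + 5) - 5))*(-3) = (0*(-12*3 - 5))*(-3) = (0*(-3*12 - 5))*(-3) = (0*(-36 - 5))*(-3) = (0*(-41))*(-3) = 0*(-3) = 0)
I/(-11792) + (-12192 - 1514*0) = 0/(-11792) + (-12192 - 1514*0) = 0*(-1/11792) + (-12192 + 0) = 0 - 12192 = -12192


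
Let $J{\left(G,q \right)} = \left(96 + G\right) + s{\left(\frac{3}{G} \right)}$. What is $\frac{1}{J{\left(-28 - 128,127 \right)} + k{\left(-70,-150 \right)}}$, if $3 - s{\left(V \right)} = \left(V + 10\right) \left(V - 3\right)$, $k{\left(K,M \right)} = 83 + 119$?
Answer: $\frac{2704}{473563} \approx 0.0057099$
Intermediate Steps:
$k{\left(K,M \right)} = 202$
$s{\left(V \right)} = 3 - \left(-3 + V\right) \left(10 + V\right)$ ($s{\left(V \right)} = 3 - \left(V + 10\right) \left(V - 3\right) = 3 - \left(10 + V\right) \left(-3 + V\right) = 3 - \left(-3 + V\right) \left(10 + V\right)$)
$J{\left(G,q \right)} = 129 + G - \frac{21}{G} - \frac{9}{G^{2}}$ ($J{\left(G,q \right)} = \left(96 + G\right) - \left(-33 + \left(\frac{3}{G}\right)^{2} + 7 \cdot 3 \frac{1}{G}\right) = \left(96 + G\right) - \left(-33 + \frac{9}{G^{2}} + \frac{21}{G}\right) = 129 + G - \frac{21}{G} - \frac{9}{G^{2}}$)
$\frac{1}{J{\left(-28 - 128,127 \right)} + k{\left(-70,-150 \right)}} = \frac{1}{\left(129 - 156 - \frac{21}{-28 - 128} - \frac{9}{\left(-28 - 128\right)^{2}}\right) + 202} = \frac{1}{\left(129 - 156 - \frac{21}{-156} - \frac{9}{24336}\right) + 202} = \frac{1}{\left(129 - 156 - - \frac{7}{52} - \frac{1}{2704}\right) + 202} = \frac{1}{\left(129 - 156 + \frac{7}{52} - \frac{1}{2704}\right) + 202} = \frac{1}{- \frac{72645}{2704} + 202} = \frac{1}{\frac{473563}{2704}} = \frac{2704}{473563}$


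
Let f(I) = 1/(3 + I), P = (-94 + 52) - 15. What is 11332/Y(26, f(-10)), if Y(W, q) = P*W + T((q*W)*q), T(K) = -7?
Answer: -11332/1489 ≈ -7.6105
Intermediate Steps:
P = -57 (P = -42 - 15 = -57)
Y(W, q) = -7 - 57*W (Y(W, q) = -57*W - 7 = -7 - 57*W)
11332/Y(26, f(-10)) = 11332/(-7 - 57*26) = 11332/(-7 - 1482) = 11332/(-1489) = 11332*(-1/1489) = -11332/1489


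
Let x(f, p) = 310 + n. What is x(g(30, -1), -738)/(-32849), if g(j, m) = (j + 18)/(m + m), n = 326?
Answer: -636/32849 ≈ -0.019361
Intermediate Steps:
g(j, m) = (18 + j)/(2*m) (g(j, m) = (18 + j)/((2*m)) = (18 + j)*(1/(2*m)) = (18 + j)/(2*m))
x(f, p) = 636 (x(f, p) = 310 + 326 = 636)
x(g(30, -1), -738)/(-32849) = 636/(-32849) = 636*(-1/32849) = -636/32849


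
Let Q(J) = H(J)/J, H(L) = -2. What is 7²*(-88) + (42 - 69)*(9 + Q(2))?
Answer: -4528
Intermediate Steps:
Q(J) = -2/J
7²*(-88) + (42 - 69)*(9 + Q(2)) = 7²*(-88) + (42 - 69)*(9 - 2/2) = 49*(-88) - 27*(9 - 2*½) = -4312 - 27*(9 - 1) = -4312 - 27*8 = -4312 - 216 = -4528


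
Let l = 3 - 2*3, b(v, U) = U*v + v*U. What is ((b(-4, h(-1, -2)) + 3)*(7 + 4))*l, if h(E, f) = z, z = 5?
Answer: 1221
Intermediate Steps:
h(E, f) = 5
b(v, U) = 2*U*v (b(v, U) = U*v + U*v = 2*U*v)
l = -3 (l = 3 - 6 = -3)
((b(-4, h(-1, -2)) + 3)*(7 + 4))*l = ((2*5*(-4) + 3)*(7 + 4))*(-3) = ((-40 + 3)*11)*(-3) = -37*11*(-3) = -407*(-3) = 1221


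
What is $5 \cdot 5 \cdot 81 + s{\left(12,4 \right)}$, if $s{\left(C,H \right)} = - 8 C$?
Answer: $1929$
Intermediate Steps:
$5 \cdot 5 \cdot 81 + s{\left(12,4 \right)} = 5 \cdot 5 \cdot 81 - 96 = 25 \cdot 81 - 96 = 2025 - 96 = 1929$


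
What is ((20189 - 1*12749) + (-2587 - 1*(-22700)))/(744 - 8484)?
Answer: -27553/7740 ≈ -3.5598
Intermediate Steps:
((20189 - 1*12749) + (-2587 - 1*(-22700)))/(744 - 8484) = ((20189 - 12749) + (-2587 + 22700))/(-7740) = (7440 + 20113)*(-1/7740) = 27553*(-1/7740) = -27553/7740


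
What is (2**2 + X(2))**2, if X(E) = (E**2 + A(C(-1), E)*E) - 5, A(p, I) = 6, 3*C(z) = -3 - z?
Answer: 225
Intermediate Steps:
C(z) = -1 - z/3 (C(z) = (-3 - z)/3 = -1 - z/3)
X(E) = -5 + E**2 + 6*E (X(E) = (E**2 + 6*E) - 5 = -5 + E**2 + 6*E)
(2**2 + X(2))**2 = (2**2 + (-5 + 2**2 + 6*2))**2 = (4 + (-5 + 4 + 12))**2 = (4 + 11)**2 = 15**2 = 225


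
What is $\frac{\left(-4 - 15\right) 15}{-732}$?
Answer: $\frac{95}{244} \approx 0.38934$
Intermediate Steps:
$\frac{\left(-4 - 15\right) 15}{-732} = \left(-19\right) 15 \left(- \frac{1}{732}\right) = \left(-285\right) \left(- \frac{1}{732}\right) = \frac{95}{244}$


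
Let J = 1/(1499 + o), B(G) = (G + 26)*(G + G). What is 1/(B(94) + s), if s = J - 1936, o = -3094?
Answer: 1595/32895279 ≈ 4.8487e-5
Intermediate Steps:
B(G) = 2*G*(26 + G) (B(G) = (26 + G)*(2*G) = 2*G*(26 + G))
J = -1/1595 (J = 1/(1499 - 3094) = 1/(-1595) = -1/1595 ≈ -0.00062696)
s = -3087921/1595 (s = -1/1595 - 1936 = -3087921/1595 ≈ -1936.0)
1/(B(94) + s) = 1/(2*94*(26 + 94) - 3087921/1595) = 1/(2*94*120 - 3087921/1595) = 1/(22560 - 3087921/1595) = 1/(32895279/1595) = 1595/32895279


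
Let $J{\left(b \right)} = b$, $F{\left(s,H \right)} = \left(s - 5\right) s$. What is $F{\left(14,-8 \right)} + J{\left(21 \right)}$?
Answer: $147$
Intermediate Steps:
$F{\left(s,H \right)} = s \left(-5 + s\right)$ ($F{\left(s,H \right)} = \left(-5 + s\right) s = s \left(-5 + s\right)$)
$F{\left(14,-8 \right)} + J{\left(21 \right)} = 14 \left(-5 + 14\right) + 21 = 14 \cdot 9 + 21 = 126 + 21 = 147$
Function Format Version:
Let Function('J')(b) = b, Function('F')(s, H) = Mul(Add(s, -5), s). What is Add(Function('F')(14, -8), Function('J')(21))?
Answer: 147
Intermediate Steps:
Function('F')(s, H) = Mul(s, Add(-5, s)) (Function('F')(s, H) = Mul(Add(-5, s), s) = Mul(s, Add(-5, s)))
Add(Function('F')(14, -8), Function('J')(21)) = Add(Mul(14, Add(-5, 14)), 21) = Add(Mul(14, 9), 21) = Add(126, 21) = 147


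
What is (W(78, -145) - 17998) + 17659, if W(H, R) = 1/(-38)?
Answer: -12883/38 ≈ -339.03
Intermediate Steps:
W(H, R) = -1/38
(W(78, -145) - 17998) + 17659 = (-1/38 - 17998) + 17659 = -683925/38 + 17659 = -12883/38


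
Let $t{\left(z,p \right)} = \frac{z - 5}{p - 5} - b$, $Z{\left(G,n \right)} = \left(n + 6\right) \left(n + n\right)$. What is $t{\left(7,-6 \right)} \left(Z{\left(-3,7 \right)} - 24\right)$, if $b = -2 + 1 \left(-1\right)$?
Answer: $\frac{4898}{11} \approx 445.27$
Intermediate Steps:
$Z{\left(G,n \right)} = 2 n \left(6 + n\right)$ ($Z{\left(G,n \right)} = \left(6 + n\right) 2 n = 2 n \left(6 + n\right)$)
$b = -3$ ($b = -2 - 1 = -3$)
$t{\left(z,p \right)} = 3 + \frac{-5 + z}{-5 + p}$ ($t{\left(z,p \right)} = \frac{z - 5}{p - 5} - -3 = \frac{-5 + z}{-5 + p} + 3 = 3 + \frac{-5 + z}{-5 + p}$)
$t{\left(7,-6 \right)} \left(Z{\left(-3,7 \right)} - 24\right) = \frac{-20 + 7 + 3 \left(-6\right)}{-5 - 6} \left(2 \cdot 7 \left(6 + 7\right) - 24\right) = \frac{-20 + 7 - 18}{-11} \left(2 \cdot 7 \cdot 13 - 24\right) = \left(- \frac{1}{11}\right) \left(-31\right) \left(182 - 24\right) = \frac{31}{11} \cdot 158 = \frac{4898}{11}$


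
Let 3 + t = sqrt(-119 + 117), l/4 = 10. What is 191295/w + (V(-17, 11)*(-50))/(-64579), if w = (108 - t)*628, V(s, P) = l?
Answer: 1386731706355/499766806676 + 191295*I*sqrt(2)/7738844 ≈ 2.7748 + 0.034958*I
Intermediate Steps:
l = 40 (l = 4*10 = 40)
V(s, P) = 40
t = -3 + I*sqrt(2) (t = -3 + sqrt(-119 + 117) = -3 + sqrt(-2) = -3 + I*sqrt(2) ≈ -3.0 + 1.4142*I)
w = 69708 - 628*I*sqrt(2) (w = (108 - (-3 + I*sqrt(2)))*628 = (108 + (3 - I*sqrt(2)))*628 = (111 - I*sqrt(2))*628 = 69708 - 628*I*sqrt(2) ≈ 69708.0 - 888.13*I)
191295/w + (V(-17, 11)*(-50))/(-64579) = 191295/(69708 - 628*I*sqrt(2)) + (40*(-50))/(-64579) = 191295/(69708 - 628*I*sqrt(2)) - 2000*(-1/64579) = 191295/(69708 - 628*I*sqrt(2)) + 2000/64579 = 2000/64579 + 191295/(69708 - 628*I*sqrt(2))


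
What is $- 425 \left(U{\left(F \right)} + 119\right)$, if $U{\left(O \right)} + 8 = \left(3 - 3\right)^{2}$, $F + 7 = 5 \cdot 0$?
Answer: $-47175$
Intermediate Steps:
$F = -7$ ($F = -7 + 5 \cdot 0 = -7 + 0 = -7$)
$U{\left(O \right)} = -8$ ($U{\left(O \right)} = -8 + \left(3 - 3\right)^{2} = -8 + 0^{2} = -8 + 0 = -8$)
$- 425 \left(U{\left(F \right)} + 119\right) = - 425 \left(-8 + 119\right) = \left(-425\right) 111 = -47175$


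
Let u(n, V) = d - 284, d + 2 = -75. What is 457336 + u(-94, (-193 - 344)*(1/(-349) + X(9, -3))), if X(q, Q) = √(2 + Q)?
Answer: 456975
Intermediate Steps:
d = -77 (d = -2 - 75 = -77)
u(n, V) = -361 (u(n, V) = -77 - 284 = -361)
457336 + u(-94, (-193 - 344)*(1/(-349) + X(9, -3))) = 457336 - 361 = 456975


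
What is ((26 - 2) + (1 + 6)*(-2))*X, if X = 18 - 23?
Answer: -50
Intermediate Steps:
X = -5
((26 - 2) + (1 + 6)*(-2))*X = ((26 - 2) + (1 + 6)*(-2))*(-5) = (24 + 7*(-2))*(-5) = (24 - 14)*(-5) = 10*(-5) = -50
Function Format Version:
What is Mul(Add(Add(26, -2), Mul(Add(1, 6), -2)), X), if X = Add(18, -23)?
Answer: -50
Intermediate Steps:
X = -5
Mul(Add(Add(26, -2), Mul(Add(1, 6), -2)), X) = Mul(Add(Add(26, -2), Mul(Add(1, 6), -2)), -5) = Mul(Add(24, Mul(7, -2)), -5) = Mul(Add(24, -14), -5) = Mul(10, -5) = -50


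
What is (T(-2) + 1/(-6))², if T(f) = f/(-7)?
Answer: 25/1764 ≈ 0.014172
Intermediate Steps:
T(f) = -f/7 (T(f) = f*(-⅐) = -f/7)
(T(-2) + 1/(-6))² = (-⅐*(-2) + 1/(-6))² = (2/7 - ⅙)² = (5/42)² = 25/1764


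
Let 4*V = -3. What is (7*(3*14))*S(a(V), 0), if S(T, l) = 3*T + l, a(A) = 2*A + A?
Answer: -3969/2 ≈ -1984.5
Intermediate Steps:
V = -¾ (V = (¼)*(-3) = -¾ ≈ -0.75000)
a(A) = 3*A
S(T, l) = l + 3*T
(7*(3*14))*S(a(V), 0) = (7*(3*14))*(0 + 3*(3*(-¾))) = (7*42)*(0 + 3*(-9/4)) = 294*(0 - 27/4) = 294*(-27/4) = -3969/2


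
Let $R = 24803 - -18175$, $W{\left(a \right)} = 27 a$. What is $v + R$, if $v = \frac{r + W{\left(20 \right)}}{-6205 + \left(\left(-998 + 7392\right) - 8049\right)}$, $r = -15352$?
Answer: $\frac{84455473}{1965} \approx 42980.0$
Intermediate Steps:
$R = 42978$ ($R = 24803 + 18175 = 42978$)
$v = \frac{3703}{1965}$ ($v = \frac{-15352 + 27 \cdot 20}{-6205 + \left(\left(-998 + 7392\right) - 8049\right)} = \frac{-15352 + 540}{-6205 + \left(6394 - 8049\right)} = - \frac{14812}{-6205 - 1655} = - \frac{14812}{-7860} = \left(-14812\right) \left(- \frac{1}{7860}\right) = \frac{3703}{1965} \approx 1.8845$)
$v + R = \frac{3703}{1965} + 42978 = \frac{84455473}{1965}$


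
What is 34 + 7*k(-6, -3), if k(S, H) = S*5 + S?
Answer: -218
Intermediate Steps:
k(S, H) = 6*S (k(S, H) = 5*S + S = 6*S)
34 + 7*k(-6, -3) = 34 + 7*(6*(-6)) = 34 + 7*(-36) = 34 - 252 = -218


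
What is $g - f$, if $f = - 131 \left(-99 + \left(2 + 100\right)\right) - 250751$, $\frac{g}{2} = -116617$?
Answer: $17910$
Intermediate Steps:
$g = -233234$ ($g = 2 \left(-116617\right) = -233234$)
$f = -251144$ ($f = - 131 \left(-99 + 102\right) - 250751 = \left(-131\right) 3 - 250751 = -393 - 250751 = -251144$)
$g - f = -233234 - -251144 = -233234 + 251144 = 17910$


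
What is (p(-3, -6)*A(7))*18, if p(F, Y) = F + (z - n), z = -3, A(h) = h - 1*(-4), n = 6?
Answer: -2376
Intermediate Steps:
A(h) = 4 + h (A(h) = h + 4 = 4 + h)
p(F, Y) = -9 + F (p(F, Y) = F + (-3 - 1*6) = F + (-3 - 6) = F - 9 = -9 + F)
(p(-3, -6)*A(7))*18 = ((-9 - 3)*(4 + 7))*18 = -12*11*18 = -132*18 = -2376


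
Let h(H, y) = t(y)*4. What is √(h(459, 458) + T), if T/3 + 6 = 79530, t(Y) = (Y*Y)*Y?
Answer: 2*√96131555 ≈ 19609.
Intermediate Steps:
t(Y) = Y³ (t(Y) = Y²*Y = Y³)
h(H, y) = 4*y³ (h(H, y) = y³*4 = 4*y³)
T = 238572 (T = -18 + 3*79530 = -18 + 238590 = 238572)
√(h(459, 458) + T) = √(4*458³ + 238572) = √(4*96071912 + 238572) = √(384287648 + 238572) = √384526220 = 2*√96131555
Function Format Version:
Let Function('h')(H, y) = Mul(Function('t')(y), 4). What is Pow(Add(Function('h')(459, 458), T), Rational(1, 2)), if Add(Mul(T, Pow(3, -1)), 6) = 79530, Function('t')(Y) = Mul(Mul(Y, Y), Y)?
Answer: Mul(2, Pow(96131555, Rational(1, 2))) ≈ 19609.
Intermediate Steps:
Function('t')(Y) = Pow(Y, 3) (Function('t')(Y) = Mul(Pow(Y, 2), Y) = Pow(Y, 3))
Function('h')(H, y) = Mul(4, Pow(y, 3)) (Function('h')(H, y) = Mul(Pow(y, 3), 4) = Mul(4, Pow(y, 3)))
T = 238572 (T = Add(-18, Mul(3, 79530)) = Add(-18, 238590) = 238572)
Pow(Add(Function('h')(459, 458), T), Rational(1, 2)) = Pow(Add(Mul(4, Pow(458, 3)), 238572), Rational(1, 2)) = Pow(Add(Mul(4, 96071912), 238572), Rational(1, 2)) = Pow(Add(384287648, 238572), Rational(1, 2)) = Pow(384526220, Rational(1, 2)) = Mul(2, Pow(96131555, Rational(1, 2)))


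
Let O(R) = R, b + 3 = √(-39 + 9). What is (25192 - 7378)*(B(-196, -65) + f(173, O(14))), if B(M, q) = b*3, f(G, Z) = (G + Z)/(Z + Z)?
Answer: -578955/14 + 53442*I*√30 ≈ -41354.0 + 2.9271e+5*I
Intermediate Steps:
b = -3 + I*√30 (b = -3 + √(-39 + 9) = -3 + √(-30) = -3 + I*√30 ≈ -3.0 + 5.4772*I)
f(G, Z) = (G + Z)/(2*Z) (f(G, Z) = (G + Z)/((2*Z)) = (G + Z)*(1/(2*Z)) = (G + Z)/(2*Z))
B(M, q) = -9 + 3*I*√30 (B(M, q) = (-3 + I*√30)*3 = -9 + 3*I*√30)
(25192 - 7378)*(B(-196, -65) + f(173, O(14))) = (25192 - 7378)*((-9 + 3*I*√30) + (½)*(173 + 14)/14) = 17814*((-9 + 3*I*√30) + (½)*(1/14)*187) = 17814*((-9 + 3*I*√30) + 187/28) = 17814*(-65/28 + 3*I*√30) = -578955/14 + 53442*I*√30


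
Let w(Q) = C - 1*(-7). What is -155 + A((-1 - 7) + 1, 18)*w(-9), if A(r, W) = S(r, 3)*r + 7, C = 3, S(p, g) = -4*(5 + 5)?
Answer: 2715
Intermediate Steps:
S(p, g) = -40 (S(p, g) = -4*10 = -40)
A(r, W) = 7 - 40*r (A(r, W) = -40*r + 7 = 7 - 40*r)
w(Q) = 10 (w(Q) = 3 - 1*(-7) = 3 + 7 = 10)
-155 + A((-1 - 7) + 1, 18)*w(-9) = -155 + (7 - 40*((-1 - 7) + 1))*10 = -155 + (7 - 40*(-8 + 1))*10 = -155 + (7 - 40*(-7))*10 = -155 + (7 + 280)*10 = -155 + 287*10 = -155 + 2870 = 2715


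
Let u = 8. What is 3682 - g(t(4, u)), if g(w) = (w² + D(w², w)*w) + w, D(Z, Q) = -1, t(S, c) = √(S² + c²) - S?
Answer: 3586 + 32*√5 ≈ 3657.6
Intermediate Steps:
g(w) = w² (g(w) = (w² - w) + w = w²)
3682 - g(t(4, u)) = 3682 - (√(4² + 8²) - 1*4)² = 3682 - (√(16 + 64) - 4)² = 3682 - (√80 - 4)² = 3682 - (4*√5 - 4)² = 3682 - (-4 + 4*√5)²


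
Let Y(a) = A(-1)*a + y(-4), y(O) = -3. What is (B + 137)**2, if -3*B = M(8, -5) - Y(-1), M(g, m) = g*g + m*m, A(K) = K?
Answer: 102400/9 ≈ 11378.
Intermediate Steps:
M(g, m) = g**2 + m**2
Y(a) = -3 - a (Y(a) = -a - 3 = -3 - a)
B = -91/3 (B = -((8**2 + (-5)**2) - (-3 - 1*(-1)))/3 = -((64 + 25) - (-3 + 1))/3 = -(89 - 1*(-2))/3 = -(89 + 2)/3 = -1/3*91 = -91/3 ≈ -30.333)
(B + 137)**2 = (-91/3 + 137)**2 = (320/3)**2 = 102400/9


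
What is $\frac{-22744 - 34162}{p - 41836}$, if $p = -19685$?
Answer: $\frac{56906}{61521} \approx 0.92498$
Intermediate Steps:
$\frac{-22744 - 34162}{p - 41836} = \frac{-22744 - 34162}{-19685 - 41836} = - \frac{56906}{-61521} = \left(-56906\right) \left(- \frac{1}{61521}\right) = \frac{56906}{61521}$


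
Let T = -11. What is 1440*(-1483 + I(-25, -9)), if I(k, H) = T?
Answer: -2151360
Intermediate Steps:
I(k, H) = -11
1440*(-1483 + I(-25, -9)) = 1440*(-1483 - 11) = 1440*(-1494) = -2151360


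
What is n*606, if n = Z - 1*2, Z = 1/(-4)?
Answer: -2727/2 ≈ -1363.5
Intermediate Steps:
Z = -¼ ≈ -0.25000
n = -9/4 (n = -¼ - 1*2 = -¼ - 2 = -9/4 ≈ -2.2500)
n*606 = -9/4*606 = -2727/2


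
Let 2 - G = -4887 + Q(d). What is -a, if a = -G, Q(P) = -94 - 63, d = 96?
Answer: 5046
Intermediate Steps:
Q(P) = -157
G = 5046 (G = 2 - (-4887 - 157) = 2 - 1*(-5044) = 2 + 5044 = 5046)
a = -5046 (a = -1*5046 = -5046)
-a = -1*(-5046) = 5046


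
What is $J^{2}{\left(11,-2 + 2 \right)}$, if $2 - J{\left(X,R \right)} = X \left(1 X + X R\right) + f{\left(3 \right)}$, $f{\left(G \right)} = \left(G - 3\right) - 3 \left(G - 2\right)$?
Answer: $13456$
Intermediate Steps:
$f{\left(G \right)} = 3 - 2 G$ ($f{\left(G \right)} = \left(G - 3\right) - 3 \left(-2 + G\right) = \left(-3 + G\right) - \left(-6 + 3 G\right) = 3 - 2 G$)
$J{\left(X,R \right)} = 5 - X \left(X + R X\right)$ ($J{\left(X,R \right)} = 2 - \left(X \left(1 X + X R\right) + \left(3 - 6\right)\right) = 2 - \left(X \left(X + R X\right) + \left(3 - 6\right)\right) = 2 - \left(X \left(X + R X\right) - 3\right) = 2 - \left(-3 + X \left(X + R X\right)\right) = 5 - X \left(X + R X\right)$)
$J^{2}{\left(11,-2 + 2 \right)} = \left(5 - 11^{2} - \left(-2 + 2\right) 11^{2}\right)^{2} = \left(5 - 121 - 0 \cdot 121\right)^{2} = \left(5 - 121 + 0\right)^{2} = \left(-116\right)^{2} = 13456$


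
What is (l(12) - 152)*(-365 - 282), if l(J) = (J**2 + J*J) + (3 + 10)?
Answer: -96403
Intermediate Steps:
l(J) = 13 + 2*J**2 (l(J) = (J**2 + J**2) + 13 = 2*J**2 + 13 = 13 + 2*J**2)
(l(12) - 152)*(-365 - 282) = ((13 + 2*12**2) - 152)*(-365 - 282) = ((13 + 2*144) - 152)*(-647) = ((13 + 288) - 152)*(-647) = (301 - 152)*(-647) = 149*(-647) = -96403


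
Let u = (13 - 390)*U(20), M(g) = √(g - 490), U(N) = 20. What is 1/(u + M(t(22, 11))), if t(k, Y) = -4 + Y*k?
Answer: -1885/14212963 - 3*I*√7/28425926 ≈ -0.00013263 - 2.7923e-7*I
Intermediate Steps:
M(g) = √(-490 + g)
u = -7540 (u = (13 - 390)*20 = -377*20 = -7540)
1/(u + M(t(22, 11))) = 1/(-7540 + √(-490 + (-4 + 11*22))) = 1/(-7540 + √(-490 + (-4 + 242))) = 1/(-7540 + √(-490 + 238)) = 1/(-7540 + √(-252)) = 1/(-7540 + 6*I*√7)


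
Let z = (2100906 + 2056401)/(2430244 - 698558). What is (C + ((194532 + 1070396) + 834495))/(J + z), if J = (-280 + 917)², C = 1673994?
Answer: 594033944642/63878968531 ≈ 9.2994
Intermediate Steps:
z = 377937/157426 (z = 4157307/1731686 = 4157307*(1/1731686) = 377937/157426 ≈ 2.4007)
J = 405769 (J = 637² = 405769)
(C + ((194532 + 1070396) + 834495))/(J + z) = (1673994 + ((194532 + 1070396) + 834495))/(405769 + 377937/157426) = (1673994 + (1264928 + 834495))/(63878968531/157426) = (1673994 + 2099423)*(157426/63878968531) = 3773417*(157426/63878968531) = 594033944642/63878968531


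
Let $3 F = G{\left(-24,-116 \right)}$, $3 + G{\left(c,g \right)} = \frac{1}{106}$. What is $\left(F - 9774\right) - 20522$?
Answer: $- \frac{9634445}{318} \approx -30297.0$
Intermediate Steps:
$G{\left(c,g \right)} = - \frac{317}{106}$ ($G{\left(c,g \right)} = -3 + \frac{1}{106} = - \frac{317}{106}$)
$F = - \frac{317}{318}$ ($F = \frac{1}{3} \left(- \frac{317}{106}\right) = - \frac{317}{318} \approx -0.99686$)
$\left(F - 9774\right) - 20522 = \left(- \frac{317}{318} - 9774\right) - 20522 = - \frac{3108449}{318} - 20522 = - \frac{9634445}{318}$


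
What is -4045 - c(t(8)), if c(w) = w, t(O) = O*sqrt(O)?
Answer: -4045 - 16*sqrt(2) ≈ -4067.6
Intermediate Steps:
t(O) = O**(3/2)
-4045 - c(t(8)) = -4045 - 8**(3/2) = -4045 - 16*sqrt(2)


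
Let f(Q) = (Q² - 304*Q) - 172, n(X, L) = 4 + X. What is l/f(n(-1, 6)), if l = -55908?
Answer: 55908/1075 ≈ 52.007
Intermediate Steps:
f(Q) = -172 + Q² - 304*Q
l/f(n(-1, 6)) = -55908/(-172 + (4 - 1)² - 304*(4 - 1)) = -55908/(-172 + 3² - 304*3) = -55908/(-172 + 9 - 912) = -55908/(-1075) = -55908*(-1/1075) = 55908/1075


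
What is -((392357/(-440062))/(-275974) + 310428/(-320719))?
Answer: 5385715818694483/5564276280166996 ≈ 0.96791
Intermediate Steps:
-((392357/(-440062))/(-275974) + 310428/(-320719)) = -((392357*(-1/440062))*(-1/275974) + 310428*(-1/320719)) = -(-56051/62866*(-1/275974) - 310428/320719) = -(56051/17349381484 - 310428/320719) = -1*(-5385715818694483/5564276280166996) = 5385715818694483/5564276280166996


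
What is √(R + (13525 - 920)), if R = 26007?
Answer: 14*√197 ≈ 196.50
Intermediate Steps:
√(R + (13525 - 920)) = √(26007 + (13525 - 920)) = √(26007 + 12605) = √38612 = 14*√197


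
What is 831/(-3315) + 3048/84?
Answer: 278731/7735 ≈ 36.035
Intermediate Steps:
831/(-3315) + 3048/84 = 831*(-1/3315) + 3048*(1/84) = -277/1105 + 254/7 = 278731/7735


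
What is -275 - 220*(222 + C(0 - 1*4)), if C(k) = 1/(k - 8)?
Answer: -147290/3 ≈ -49097.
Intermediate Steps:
C(k) = 1/(-8 + k)
-275 - 220*(222 + C(0 - 1*4)) = -275 - 220*(222 + 1/(-8 + (0 - 1*4))) = -275 - 220*(222 + 1/(-8 + (0 - 4))) = -275 - 220*(222 + 1/(-8 - 4)) = -275 - 220*(222 + 1/(-12)) = -275 - 220*(222 - 1/12) = -275 - 220*2663/12 = -275 - 146465/3 = -147290/3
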